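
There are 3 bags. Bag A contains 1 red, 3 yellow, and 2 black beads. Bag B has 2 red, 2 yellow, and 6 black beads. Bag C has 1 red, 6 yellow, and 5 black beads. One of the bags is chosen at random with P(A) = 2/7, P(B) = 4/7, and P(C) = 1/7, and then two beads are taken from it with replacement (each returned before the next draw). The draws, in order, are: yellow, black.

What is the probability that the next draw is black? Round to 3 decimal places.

Compute the likelihood of the observed sequence for each case: P(data | bag A) = (3/6)(2/6) = 0.16667; P(data | bag B) = (2/10)(6/10) = 0.12; P(data | bag C) = (6/12)(5/12) = 0.20833.
Weighting by the prior gives 2/7 · 0.16667 = 0.047619, 4/7 · 0.12 = 0.068571, 1/7 · 0.20833 = 0.029762; these sum to 0.14595.
Dividing through by the total gives posterior P(bag A | data) = 0.32626, P(bag B | data) = 0.46982, P(bag C | data) = 0.20392.
The predictive probability is P(black next | data) = (1/3)(0.32626) + (3/5)(0.46982) + (5/12)(0.20392) = 0.47561.

0.476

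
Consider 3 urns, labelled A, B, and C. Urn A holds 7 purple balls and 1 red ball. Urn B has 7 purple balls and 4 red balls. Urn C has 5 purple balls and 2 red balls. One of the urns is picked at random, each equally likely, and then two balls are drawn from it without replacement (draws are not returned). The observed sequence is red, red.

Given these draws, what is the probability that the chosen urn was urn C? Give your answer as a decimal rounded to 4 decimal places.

0.3039

The likelihood of the observed sequence under each hypothesis: P(data | urn A) = (1/8)(0/7) = 0; P(data | urn B) = (4/11)(3/10) = 0.10909; P(data | urn C) = (2/7)(1/6) = 0.047619.
The prior-weighted likelihoods are 1/3 · 0 = 0, 1/3 · 0.10909 = 0.036364, 1/3 · 0.047619 = 0.015873; these sum to 0.052237.
Hence P(urn C | data) = (0.015873) / (0.052237) = 0.30387.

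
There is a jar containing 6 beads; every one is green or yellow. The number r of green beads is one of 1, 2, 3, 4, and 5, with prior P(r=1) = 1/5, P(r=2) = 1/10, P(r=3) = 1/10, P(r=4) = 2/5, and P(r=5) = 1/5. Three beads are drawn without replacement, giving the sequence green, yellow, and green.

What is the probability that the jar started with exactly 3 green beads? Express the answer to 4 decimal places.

The likelihood of the observed sequence under each hypothesis: P(data | r = 1) = (1/6)(5/5)(0/4) = 0; P(data | r = 2) = (2/6)(4/5)(1/4) = 1/15; P(data | r = 3) = (3/6)(3/5)(2/4) = 3/20; P(data | r = 4) = (4/6)(2/5)(3/4) = 1/5; P(data | r = 5) = (5/6)(1/5)(4/4) = 1/6.
Multiplying each by its prior: 1/5 · 0 = 0, 1/10 · 1/15 = 1/150, 1/10 · 3/20 = 3/200, 2/5 · 1/5 = 2/25, 1/5 · 1/6 = 1/30; these sum to 27/200.
By Bayes' rule, P(r = 3 | data) = (3/200) / (27/200) = 1/9.

0.1111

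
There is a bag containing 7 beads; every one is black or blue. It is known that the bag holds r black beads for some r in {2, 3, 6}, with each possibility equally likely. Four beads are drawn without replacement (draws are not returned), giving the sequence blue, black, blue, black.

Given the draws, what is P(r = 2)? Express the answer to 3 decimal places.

0.357

Compute the likelihood of the observed sequence for each case: P(data | r = 2) = (5/7)(2/6)(4/5)(1/4) = 1/21; P(data | r = 3) = (4/7)(3/6)(3/5)(2/4) = 3/35; P(data | r = 6) = (1/7)(6/6)(0/5) = 0.
Multiplying each by its prior: 1/3 · 1/21 = 1/63, 1/3 · 3/35 = 1/35, 1/3 · 0 = 0; summing to 2/45.
Hence P(r = 2 | data) = (1/63) / (2/45) = 5/14.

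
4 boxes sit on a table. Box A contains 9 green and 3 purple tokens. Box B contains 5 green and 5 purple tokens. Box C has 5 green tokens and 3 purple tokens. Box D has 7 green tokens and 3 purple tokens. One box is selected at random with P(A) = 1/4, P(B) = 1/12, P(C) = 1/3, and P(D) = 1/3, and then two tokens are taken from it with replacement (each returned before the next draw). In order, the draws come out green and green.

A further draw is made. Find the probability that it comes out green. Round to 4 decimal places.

Under each hypothesis, the probability of the observed sequence is: P(data | box A) = (9/12)(9/12) = 9/16; P(data | box B) = (5/10)(5/10) = 1/4; P(data | box C) = (5/8)(5/8) = 25/64; P(data | box D) = (7/10)(7/10) = 49/100.
Multiplying each by its prior: 1/4 · 9/16 = 9/64, 1/12 · 1/4 = 1/48, 1/3 · 25/64 = 25/192, 1/3 · 49/100 = 49/300; these sum to 91/200.
Normalising, the posterior is P(box A | data) = 0.30907, P(box B | data) = 0.045788, P(box C | data) = 0.28617, P(box D | data) = 0.35897.
The predictive probability is P(green next | data) = (3/4)(0.30907) + (1/2)(0.045788) + (5/8)(0.28617) + (7/10)(0.35897) = 0.68483.

0.6848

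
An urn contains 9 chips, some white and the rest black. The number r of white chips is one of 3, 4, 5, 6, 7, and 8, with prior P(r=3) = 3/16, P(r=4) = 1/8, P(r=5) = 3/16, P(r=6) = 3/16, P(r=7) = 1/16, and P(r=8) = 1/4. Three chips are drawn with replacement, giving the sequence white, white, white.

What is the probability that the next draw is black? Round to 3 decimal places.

Under each hypothesis, the probability of the observed sequence is: P(data | r = 3) = (3/9)(3/9)(3/9) = 0.037037; P(data | r = 4) = (4/9)(4/9)(4/9) = 0.087791; P(data | r = 5) = (5/9)(5/9)(5/9) = 0.17147; P(data | r = 6) = (6/9)(6/9)(6/9) = 0.2963; P(data | r = 7) = (7/9)(7/9)(7/9) = 0.47051; P(data | r = 8) = (8/9)(8/9)(8/9) = 0.70233.
The prior-weighted likelihoods are 3/16 · 0.037037 = 0.0069444, 1/8 · 0.087791 = 0.010974, 3/16 · 0.17147 = 0.03215, 3/16 · 0.2963 = 0.055556, 1/16 · 0.47051 = 0.029407, 1/4 · 0.70233 = 0.17558; with total 0.31061.
Dividing through by the total gives posterior P(r = 3 | data) = 0.022357, P(r = 4 | data) = 0.03533, P(r = 5 | data) = 0.10351, P(r = 6 | data) = 0.17886, P(r = 7 | data) = 0.094673, P(r = 8 | data) = 0.56528.
So P(black next | data) = Σ P(black next | H) P(H | data) = (2/3)(0.022357) + (5/9)(0.03533) + (4/9)(0.10351) + (1/3)(0.17886) + (2/9)(0.094673) + (1/9)(0.56528) = 0.224.

0.224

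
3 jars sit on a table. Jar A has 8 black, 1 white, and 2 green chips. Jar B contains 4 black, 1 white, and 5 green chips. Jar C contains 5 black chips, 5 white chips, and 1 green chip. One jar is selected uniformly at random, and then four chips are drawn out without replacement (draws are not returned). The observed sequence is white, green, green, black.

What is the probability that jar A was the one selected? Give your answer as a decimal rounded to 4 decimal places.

For each hypothesis, P(data | H) works out to: P(data | jar A) = (1/11)(2/10)(1/9)(8/8) = 0.0020202; P(data | jar B) = (1/10)(5/9)(4/8)(4/7) = 0.015873; P(data | jar C) = (5/11)(1/10)(0/9) = 0.
Multiplying each by its prior: 1/3 · 0.0020202 = 0.0006734, 1/3 · 0.015873 = 0.005291, 1/3 · 0 = 0; summing to 0.0059644.
So P(jar A | data) = (0.0006734) / (0.0059644) = 0.1129.

0.1129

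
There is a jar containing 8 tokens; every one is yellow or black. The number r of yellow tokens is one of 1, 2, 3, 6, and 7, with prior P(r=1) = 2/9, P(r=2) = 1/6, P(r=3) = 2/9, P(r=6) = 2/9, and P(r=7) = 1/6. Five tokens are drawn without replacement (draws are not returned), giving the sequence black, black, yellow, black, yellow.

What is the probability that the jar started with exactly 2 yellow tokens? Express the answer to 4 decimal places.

0.3333

The likelihood of the observed sequence under each hypothesis: P(data | r = 1) = (7/8)(6/7)(1/6)(5/5)(0/4) = 0; P(data | r = 2) = (6/8)(5/7)(2/6)(4/5)(1/4) = 1/28; P(data | r = 3) = (5/8)(4/7)(3/6)(3/5)(2/4) = 3/56; P(data | r = 6) = (2/8)(1/7)(6/6)(0/5) = 0; P(data | r = 7) = (1/8)(0/7) = 0.
Multiplying each by its prior: 2/9 · 0 = 0, 1/6 · 1/28 = 1/168, 2/9 · 3/56 = 1/84, 2/9 · 0 = 0, 1/6 · 0 = 0; summing to 1/56.
Therefore the posterior P(r = 2 | data) = (1/168) / (1/56) = 1/3.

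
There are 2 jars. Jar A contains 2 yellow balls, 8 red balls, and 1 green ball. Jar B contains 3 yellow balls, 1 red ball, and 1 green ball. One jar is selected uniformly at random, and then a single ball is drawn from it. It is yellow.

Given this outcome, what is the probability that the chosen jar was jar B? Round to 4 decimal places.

Under each hypothesis, the probability of this draw is: P(data | jar A) = (2/11) = 2/11; P(data | jar B) = (3/5) = 3/5.
Weighting by the prior gives 1/2 · 2/11 = 1/11, 1/2 · 3/5 = 3/10; summing to 43/110.
So P(jar B | data) = (3/10) / (43/110) = 33/43.

0.7674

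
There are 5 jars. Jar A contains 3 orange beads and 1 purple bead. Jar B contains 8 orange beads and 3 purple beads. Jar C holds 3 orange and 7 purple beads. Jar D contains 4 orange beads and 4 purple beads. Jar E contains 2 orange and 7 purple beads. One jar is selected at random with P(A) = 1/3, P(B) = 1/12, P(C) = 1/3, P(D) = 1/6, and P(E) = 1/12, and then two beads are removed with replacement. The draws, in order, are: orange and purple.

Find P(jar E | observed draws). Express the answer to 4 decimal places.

0.0702

Under each hypothesis, the probability of the observed sequence is: P(data | jar A) = (3/4)(1/4) = 0.1875; P(data | jar B) = (8/11)(3/11) = 0.19835; P(data | jar C) = (3/10)(7/10) = 0.21; P(data | jar D) = (4/8)(4/8) = 0.25; P(data | jar E) = (2/9)(7/9) = 0.17284.
The prior-weighted likelihoods are 1/3 · 0.1875 = 0.0625, 1/12 · 0.19835 = 0.016529, 1/3 · 0.21 = 0.07, 1/6 · 0.25 = 0.041667, 1/12 · 0.17284 = 0.014403; with total 0.2051.
So P(jar E | data) = (0.014403) / (0.2051) = 0.070226.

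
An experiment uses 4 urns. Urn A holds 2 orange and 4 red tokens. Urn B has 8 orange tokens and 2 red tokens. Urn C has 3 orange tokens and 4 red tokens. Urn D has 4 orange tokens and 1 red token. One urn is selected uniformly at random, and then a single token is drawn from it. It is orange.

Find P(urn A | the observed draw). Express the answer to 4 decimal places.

For each hypothesis, P(data | H) works out to: P(data | urn A) = (2/6) = 1/3; P(data | urn B) = (8/10) = 4/5; P(data | urn C) = (3/7) = 3/7; P(data | urn D) = (4/5) = 4/5.
Multiplying each by its prior: 1/4 · 1/3 = 1/12, 1/4 · 4/5 = 1/5, 1/4 · 3/7 = 3/28, 1/4 · 4/5 = 1/5; with total 62/105.
Hence P(urn A | data) = (1/12) / (62/105) = 35/248.

0.1411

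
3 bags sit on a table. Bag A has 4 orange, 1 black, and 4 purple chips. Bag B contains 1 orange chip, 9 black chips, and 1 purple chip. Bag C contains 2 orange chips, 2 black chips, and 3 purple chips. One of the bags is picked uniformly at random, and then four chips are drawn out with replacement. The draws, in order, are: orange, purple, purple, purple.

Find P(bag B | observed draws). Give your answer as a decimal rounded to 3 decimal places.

Compute the likelihood of the observed sequence for each case: P(data | bag A) = (4/9)(4/9)(4/9)(4/9) = 0.039018; P(data | bag B) = (1/11)(1/11)(1/11)(1/11) = 6.8301e-05; P(data | bag C) = (2/7)(3/7)(3/7)(3/7) = 0.022491.
Weighting by the prior gives 1/3 · 0.039018 = 0.013006, 1/3 · 6.8301e-05 = 2.2767e-05, 1/3 · 0.022491 = 0.0074969; summing to 0.020526.
By Bayes' rule, P(bag B | data) = (2.2767e-05) / (0.020526) = 0.0011092.

0.001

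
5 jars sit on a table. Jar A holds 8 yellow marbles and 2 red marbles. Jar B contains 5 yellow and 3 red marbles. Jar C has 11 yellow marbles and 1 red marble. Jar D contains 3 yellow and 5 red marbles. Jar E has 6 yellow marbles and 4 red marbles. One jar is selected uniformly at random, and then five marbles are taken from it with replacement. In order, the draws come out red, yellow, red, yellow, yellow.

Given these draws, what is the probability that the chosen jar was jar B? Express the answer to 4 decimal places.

Compute the likelihood of the observed sequence for each case: P(data | jar A) = (2/10)(8/10)(2/10)(8/10)(8/10) = 0.02048; P(data | jar B) = (3/8)(5/8)(3/8)(5/8)(5/8) = 0.034332; P(data | jar C) = (1/12)(11/12)(1/12)(11/12)(11/12) = 0.005349; P(data | jar D) = (5/8)(3/8)(5/8)(3/8)(3/8) = 0.020599; P(data | jar E) = (4/10)(6/10)(4/10)(6/10)(6/10) = 0.03456.
Multiplying each by its prior: 1/5 · 0.02048 = 0.004096, 1/5 · 0.034332 = 0.0068665, 1/5 · 0.005349 = 0.0010698, 1/5 · 0.020599 = 0.0041199, 1/5 · 0.03456 = 0.006912; summing to 0.023064.
Therefore the posterior P(jar B | data) = (0.0068665) / (0.023064) = 0.29771.

0.2977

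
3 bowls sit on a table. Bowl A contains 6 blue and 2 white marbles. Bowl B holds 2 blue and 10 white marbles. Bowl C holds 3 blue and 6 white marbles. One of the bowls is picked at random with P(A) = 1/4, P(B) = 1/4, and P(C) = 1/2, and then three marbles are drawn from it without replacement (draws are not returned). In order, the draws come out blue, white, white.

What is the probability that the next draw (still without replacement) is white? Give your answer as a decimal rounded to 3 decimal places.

0.679

Compute the likelihood of the observed sequence for each case: P(data | bowl A) = (6/8)(2/7)(1/6) = 0.035714; P(data | bowl B) = (2/12)(10/11)(9/10) = 0.13636; P(data | bowl C) = (3/9)(6/8)(5/7) = 0.17857.
The prior-weighted likelihoods are 1/4 · 0.035714 = 0.0089286, 1/4 · 0.13636 = 0.034091, 1/2 · 0.17857 = 0.089286; summing to 0.13231.
Normalising, the posterior is P(bowl A | data) = 0.067485, P(bowl B | data) = 0.25767, P(bowl C | data) = 0.67485.
The predictive probability is P(white next | data) = (0)(0.067485) + (8/9)(0.25767) + (2/3)(0.67485) = 0.67894.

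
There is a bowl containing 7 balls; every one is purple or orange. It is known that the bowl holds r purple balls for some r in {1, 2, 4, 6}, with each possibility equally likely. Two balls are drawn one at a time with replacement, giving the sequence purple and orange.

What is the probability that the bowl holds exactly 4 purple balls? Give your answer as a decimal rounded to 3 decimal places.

For each hypothesis, P(data | H) works out to: P(data | r = 1) = (1/7)(6/7) = 6/49; P(data | r = 2) = (2/7)(5/7) = 10/49; P(data | r = 4) = (4/7)(3/7) = 12/49; P(data | r = 6) = (6/7)(1/7) = 6/49.
Multiplying each by its prior: 1/4 · 6/49 = 3/98, 1/4 · 10/49 = 5/98, 1/4 · 12/49 = 3/49, 1/4 · 6/49 = 3/98; these sum to 17/98.
Therefore the posterior P(r = 4 | data) = (3/49) / (17/98) = 6/17.

0.353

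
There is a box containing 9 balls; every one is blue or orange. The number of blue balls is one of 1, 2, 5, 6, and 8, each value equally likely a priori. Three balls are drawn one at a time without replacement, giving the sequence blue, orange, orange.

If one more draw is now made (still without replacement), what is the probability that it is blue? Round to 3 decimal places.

0.356

Compute the likelihood of the observed sequence for each case: P(data | r = 1) = (1/9)(8/8)(7/7) = 1/9; P(data | r = 2) = (2/9)(7/8)(6/7) = 1/6; P(data | r = 5) = (5/9)(4/8)(3/7) = 5/42; P(data | r = 6) = (6/9)(3/8)(2/7) = 1/14; P(data | r = 8) = (8/9)(1/8)(0/7) = 0.
The prior-weighted likelihoods are 1/5 · 1/9 = 1/45, 1/5 · 1/6 = 1/30, 1/5 · 5/42 = 1/42, 1/5 · 1/14 = 1/70, 1/5 · 0 = 0; with total 59/630.
The posterior is then P(r = 1 | data) = 14/59, P(r = 2 | data) = 21/59, P(r = 5 | data) = 15/59, P(r = 6 | data) = 9/59, P(r = 8 | data) = 0.
Averaging over the posterior, P(blue next | data) = (0)(14/59) + (1/6)(21/59) + (2/3)(15/59) + (5/6)(9/59) = 21/59.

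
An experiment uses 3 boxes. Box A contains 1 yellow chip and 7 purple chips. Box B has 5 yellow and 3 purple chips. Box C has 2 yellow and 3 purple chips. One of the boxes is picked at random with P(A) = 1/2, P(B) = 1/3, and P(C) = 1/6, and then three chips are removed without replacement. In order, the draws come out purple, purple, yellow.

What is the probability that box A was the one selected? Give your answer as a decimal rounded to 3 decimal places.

Compute the likelihood of the observed sequence for each case: P(data | box A) = (7/8)(6/7)(1/6) = 0.125; P(data | box B) = (3/8)(2/7)(5/6) = 0.089286; P(data | box C) = (3/5)(2/4)(2/3) = 0.2.
Weighting by the prior gives 1/2 · 0.125 = 0.0625, 1/3 · 0.089286 = 0.029762, 1/6 · 0.2 = 0.033333; these sum to 0.1256.
Therefore the posterior P(box A | data) = (0.0625) / (0.1256) = 0.49763.

0.498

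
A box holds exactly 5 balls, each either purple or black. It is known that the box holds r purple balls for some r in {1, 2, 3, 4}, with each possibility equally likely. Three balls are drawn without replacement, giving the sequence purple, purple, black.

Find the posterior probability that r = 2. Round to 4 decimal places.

0.2000

For each hypothesis, P(data | H) works out to: P(data | r = 1) = (1/5)(0/4) = 0; P(data | r = 2) = (2/5)(1/4)(3/3) = 1/10; P(data | r = 3) = (3/5)(2/4)(2/3) = 1/5; P(data | r = 4) = (4/5)(3/4)(1/3) = 1/5.
The prior-weighted likelihoods are 1/4 · 0 = 0, 1/4 · 1/10 = 1/40, 1/4 · 1/5 = 1/20, 1/4 · 1/5 = 1/20; summing to 1/8.
By Bayes' rule, P(r = 2 | data) = (1/40) / (1/8) = 1/5.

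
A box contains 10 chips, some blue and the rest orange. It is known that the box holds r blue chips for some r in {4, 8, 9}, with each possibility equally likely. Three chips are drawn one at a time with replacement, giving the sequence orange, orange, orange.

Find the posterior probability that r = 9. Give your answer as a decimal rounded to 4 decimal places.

For each hypothesis, P(data | H) works out to: P(data | r = 4) = (6/10)(6/10)(6/10) = 0.216; P(data | r = 8) = (2/10)(2/10)(2/10) = 0.008; P(data | r = 9) = (1/10)(1/10)(1/10) = 0.001.
Multiplying each by its prior: 1/3 · 0.216 = 0.072, 1/3 · 0.008 = 0.0026667, 1/3 · 0.001 = 0.00033333; with total 0.075.
By Bayes' rule, P(r = 9 | data) = (0.00033333) / (0.075) = 0.0044444.

0.0044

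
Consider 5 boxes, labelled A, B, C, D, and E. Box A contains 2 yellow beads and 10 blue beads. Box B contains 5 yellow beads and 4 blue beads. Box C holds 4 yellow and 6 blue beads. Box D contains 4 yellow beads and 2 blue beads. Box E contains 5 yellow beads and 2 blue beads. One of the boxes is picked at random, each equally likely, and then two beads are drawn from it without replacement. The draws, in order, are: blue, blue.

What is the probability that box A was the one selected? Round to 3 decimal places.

0.526

Compute the likelihood of the observed sequence for each case: P(data | box A) = (10/12)(9/11) = 0.68182; P(data | box B) = (4/9)(3/8) = 0.16667; P(data | box C) = (6/10)(5/9) = 0.33333; P(data | box D) = (2/6)(1/5) = 0.066667; P(data | box E) = (2/7)(1/6) = 0.047619.
Weighting by the prior gives 1/5 · 0.68182 = 0.13636, 1/5 · 0.16667 = 0.033333, 1/5 · 0.33333 = 0.066667, 1/5 · 0.066667 = 0.013333, 1/5 · 0.047619 = 0.0095238; with total 0.25922.
By Bayes' rule, P(box A | data) = (0.13636) / (0.25922) = 0.52605.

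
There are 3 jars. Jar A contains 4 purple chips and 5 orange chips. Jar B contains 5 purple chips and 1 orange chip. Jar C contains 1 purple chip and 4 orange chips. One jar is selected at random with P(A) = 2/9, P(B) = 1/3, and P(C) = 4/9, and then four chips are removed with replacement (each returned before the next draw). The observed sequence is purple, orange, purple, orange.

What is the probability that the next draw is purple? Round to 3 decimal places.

For each hypothesis, P(data | H) works out to: P(data | jar A) = (4/9)(5/9)(4/9)(5/9) = 0.060966; P(data | jar B) = (5/6)(1/6)(5/6)(1/6) = 0.01929; P(data | jar C) = (1/5)(4/5)(1/5)(4/5) = 0.0256.
The prior-weighted likelihoods are 2/9 · 0.060966 = 0.013548, 1/3 · 0.01929 = 0.00643, 4/9 · 0.0256 = 0.011378; summing to 0.031356.
Normalising, the posterior is P(jar A | data) = 0.43207, P(jar B | data) = 0.20507, P(jar C | data) = 0.36286.
The predictive probability is P(purple next | data) = (4/9)(0.43207) + (5/6)(0.20507) + (1/5)(0.36286) = 0.43549.

0.435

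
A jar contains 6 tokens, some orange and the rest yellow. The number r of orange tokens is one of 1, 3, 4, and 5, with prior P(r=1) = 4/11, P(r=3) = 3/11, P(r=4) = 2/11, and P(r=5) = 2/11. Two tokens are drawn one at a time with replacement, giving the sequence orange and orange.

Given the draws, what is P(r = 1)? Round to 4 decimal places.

0.0354

The likelihood of the observed sequence under each hypothesis: P(data | r = 1) = (1/6)(1/6) = 1/36; P(data | r = 3) = (3/6)(3/6) = 1/4; P(data | r = 4) = (4/6)(4/6) = 4/9; P(data | r = 5) = (5/6)(5/6) = 25/36.
Multiplying each by its prior: 4/11 · 1/36 = 1/99, 3/11 · 1/4 = 3/44, 2/11 · 4/9 = 8/99, 2/11 · 25/36 = 25/198; these sum to 113/396.
By Bayes' rule, P(r = 1 | data) = (1/99) / (113/396) = 4/113.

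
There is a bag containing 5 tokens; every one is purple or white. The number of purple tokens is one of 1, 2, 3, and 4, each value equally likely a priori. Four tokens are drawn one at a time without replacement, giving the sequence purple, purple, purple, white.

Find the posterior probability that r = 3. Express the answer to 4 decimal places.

0.3333

Under each hypothesis, the probability of the observed sequence is: P(data | r = 1) = (1/5)(0/4) = 0; P(data | r = 2) = (2/5)(1/4)(0/3) = 0; P(data | r = 3) = (3/5)(2/4)(1/3)(2/2) = 1/10; P(data | r = 4) = (4/5)(3/4)(2/3)(1/2) = 1/5.
The prior-weighted likelihoods are 1/4 · 0 = 0, 1/4 · 0 = 0, 1/4 · 1/10 = 1/40, 1/4 · 1/5 = 1/20; these sum to 3/40.
By Bayes' rule, P(r = 3 | data) = (1/40) / (3/40) = 1/3.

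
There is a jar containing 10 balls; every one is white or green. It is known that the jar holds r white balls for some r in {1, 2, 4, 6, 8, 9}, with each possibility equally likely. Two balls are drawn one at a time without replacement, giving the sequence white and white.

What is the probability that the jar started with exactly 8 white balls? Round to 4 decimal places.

The likelihood of the observed sequence under each hypothesis: P(data | r = 1) = (1/10)(0/9) = 0; P(data | r = 2) = (2/10)(1/9) = 1/45; P(data | r = 4) = (4/10)(3/9) = 2/15; P(data | r = 6) = (6/10)(5/9) = 1/3; P(data | r = 8) = (8/10)(7/9) = 28/45; P(data | r = 9) = (9/10)(8/9) = 4/5.
Weighting by the prior gives 1/6 · 0 = 0, 1/6 · 1/45 = 1/270, 1/6 · 2/15 = 1/45, 1/6 · 1/3 = 1/18, 1/6 · 28/45 = 14/135, 1/6 · 4/5 = 2/15; these sum to 43/135.
Hence P(r = 8 | data) = (14/135) / (43/135) = 14/43.

0.3256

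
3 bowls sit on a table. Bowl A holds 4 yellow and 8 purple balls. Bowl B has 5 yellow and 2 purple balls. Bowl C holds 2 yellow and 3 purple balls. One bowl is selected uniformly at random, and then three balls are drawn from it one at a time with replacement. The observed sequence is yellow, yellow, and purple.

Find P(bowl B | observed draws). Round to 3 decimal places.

The likelihood of the observed sequence under each hypothesis: P(data | bowl A) = (4/12)(4/12)(8/12) = 0.074074; P(data | bowl B) = (5/7)(5/7)(2/7) = 0.14577; P(data | bowl C) = (2/5)(2/5)(3/5) = 0.096.
The prior-weighted likelihoods are 1/3 · 0.074074 = 0.024691, 1/3 · 0.14577 = 0.048591, 1/3 · 0.096 = 0.032; with total 0.10528.
By Bayes' rule, P(bowl B | data) = (0.048591) / (0.10528) = 0.46153.

0.462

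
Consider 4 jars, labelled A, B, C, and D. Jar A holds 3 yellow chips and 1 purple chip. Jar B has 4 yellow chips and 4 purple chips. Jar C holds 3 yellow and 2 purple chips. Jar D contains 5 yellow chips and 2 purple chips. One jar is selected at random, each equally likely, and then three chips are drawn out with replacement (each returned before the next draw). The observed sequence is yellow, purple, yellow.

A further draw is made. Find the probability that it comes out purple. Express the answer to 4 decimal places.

0.3545

Under each hypothesis, the probability of the observed sequence is: P(data | jar A) = (3/4)(1/4)(3/4) = 0.14062; P(data | jar B) = (4/8)(4/8)(4/8) = 0.125; P(data | jar C) = (3/5)(2/5)(3/5) = 0.144; P(data | jar D) = (5/7)(2/7)(5/7) = 0.14577.
Multiplying each by its prior: 1/4 · 0.14062 = 0.035156, 1/4 · 0.125 = 0.03125, 1/4 · 0.144 = 0.036, 1/4 · 0.14577 = 0.036443; summing to 0.13885.
Normalising, the posterior is P(jar A | data) = 0.2532, P(jar B | data) = 0.22506, P(jar C | data) = 0.25927, P(jar D | data) = 0.26247.
So P(purple next | data) = Σ P(purple next | H) P(H | data) = (1/4)(0.2532) + (1/2)(0.22506) + (2/5)(0.25927) + (2/7)(0.26247) = 0.35453.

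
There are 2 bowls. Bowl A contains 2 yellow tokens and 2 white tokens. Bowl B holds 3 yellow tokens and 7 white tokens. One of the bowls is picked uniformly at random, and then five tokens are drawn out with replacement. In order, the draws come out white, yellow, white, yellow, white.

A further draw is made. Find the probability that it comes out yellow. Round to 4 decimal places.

0.4006

The likelihood of the observed sequence under each hypothesis: P(data | bowl A) = (2/4)(2/4)(2/4)(2/4)(2/4) = 0.03125; P(data | bowl B) = (7/10)(3/10)(7/10)(3/10)(7/10) = 0.03087.
Multiplying each by its prior: 1/2 · 0.03125 = 0.015625, 1/2 · 0.03087 = 0.015435; these sum to 0.03106.
Dividing through by the total gives posterior P(bowl A | data) = 0.50306, P(bowl B | data) = 0.49694.
The predictive probability is P(yellow next | data) = (1/2)(0.50306) + (3/10)(0.49694) = 0.40061.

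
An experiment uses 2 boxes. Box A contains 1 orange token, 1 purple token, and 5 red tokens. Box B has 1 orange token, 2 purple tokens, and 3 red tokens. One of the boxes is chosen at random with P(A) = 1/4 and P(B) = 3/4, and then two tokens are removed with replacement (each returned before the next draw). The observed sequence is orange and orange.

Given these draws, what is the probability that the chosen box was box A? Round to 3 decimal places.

For each hypothesis, P(data | H) works out to: P(data | box A) = (1/7)(1/7) = 0.020408; P(data | box B) = (1/6)(1/6) = 0.027778.
Weighting by the prior gives 1/4 · 0.020408 = 0.005102, 3/4 · 0.027778 = 0.020833; with total 0.025935.
So P(box A | data) = (0.005102) / (0.025935) = 0.19672.

0.197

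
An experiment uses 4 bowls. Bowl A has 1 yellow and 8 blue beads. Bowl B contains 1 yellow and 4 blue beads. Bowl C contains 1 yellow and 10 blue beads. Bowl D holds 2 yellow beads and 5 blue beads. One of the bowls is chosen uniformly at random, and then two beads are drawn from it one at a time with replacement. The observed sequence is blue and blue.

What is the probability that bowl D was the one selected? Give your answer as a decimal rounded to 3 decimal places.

Under each hypothesis, the probability of the observed sequence is: P(data | bowl A) = (8/9)(8/9) = 0.79012; P(data | bowl B) = (4/5)(4/5) = 0.64; P(data | bowl C) = (10/11)(10/11) = 0.82645; P(data | bowl D) = (5/7)(5/7) = 0.5102.
Multiplying each by its prior: 1/4 · 0.79012 = 0.19753, 1/4 · 0.64 = 0.16, 1/4 · 0.82645 = 0.20661, 1/4 · 0.5102 = 0.12755; summing to 0.69169.
So P(bowl D | data) = (0.12755) / (0.69169) = 0.1844.

0.184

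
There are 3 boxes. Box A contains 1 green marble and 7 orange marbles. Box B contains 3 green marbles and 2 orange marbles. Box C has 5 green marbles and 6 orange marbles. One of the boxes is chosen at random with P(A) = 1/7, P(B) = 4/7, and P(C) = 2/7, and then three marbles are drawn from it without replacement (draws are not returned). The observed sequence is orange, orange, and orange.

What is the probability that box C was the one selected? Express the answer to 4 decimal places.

For each hypothesis, P(data | H) works out to: P(data | box A) = (7/8)(6/7)(5/6) = 0.625; P(data | box B) = (2/5)(1/4)(0/3) = 0; P(data | box C) = (6/11)(5/10)(4/9) = 0.12121.
Weighting by the prior gives 1/7 · 0.625 = 0.089286, 4/7 · 0 = 0, 2/7 · 0.12121 = 0.034632; these sum to 0.12392.
By Bayes' rule, P(box C | data) = (0.034632) / (0.12392) = 0.27948.

0.2795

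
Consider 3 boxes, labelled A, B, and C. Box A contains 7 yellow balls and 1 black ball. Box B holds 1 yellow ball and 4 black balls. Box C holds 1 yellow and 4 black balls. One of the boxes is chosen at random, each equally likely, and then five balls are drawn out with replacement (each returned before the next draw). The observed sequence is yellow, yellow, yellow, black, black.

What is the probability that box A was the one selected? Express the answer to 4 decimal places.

0.5055

For each hypothesis, P(data | H) works out to: P(data | box A) = (7/8)(7/8)(7/8)(1/8)(1/8) = 0.010468; P(data | box B) = (1/5)(1/5)(1/5)(4/5)(4/5) = 0.00512; P(data | box C) = (1/5)(1/5)(1/5)(4/5)(4/5) = 0.00512.
Weighting by the prior gives 1/3 · 0.010468 = 0.0034892, 1/3 · 0.00512 = 0.0017067, 1/3 · 0.00512 = 0.0017067; summing to 0.0069025.
Therefore the posterior P(box A | data) = (0.0034892) / (0.0069025) = 0.50549.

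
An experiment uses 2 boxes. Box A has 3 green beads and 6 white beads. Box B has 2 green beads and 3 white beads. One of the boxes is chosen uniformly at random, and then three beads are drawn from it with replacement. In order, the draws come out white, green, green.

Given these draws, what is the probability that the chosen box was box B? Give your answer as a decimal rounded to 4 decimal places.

Under each hypothesis, the probability of the observed sequence is: P(data | box A) = (6/9)(3/9)(3/9) = 0.074074; P(data | box B) = (3/5)(2/5)(2/5) = 0.096.
The prior-weighted likelihoods are 1/2 · 0.074074 = 0.037037, 1/2 · 0.096 = 0.048; with total 0.085037.
By Bayes' rule, P(box B | data) = (0.048) / (0.085037) = 0.56446.

0.5645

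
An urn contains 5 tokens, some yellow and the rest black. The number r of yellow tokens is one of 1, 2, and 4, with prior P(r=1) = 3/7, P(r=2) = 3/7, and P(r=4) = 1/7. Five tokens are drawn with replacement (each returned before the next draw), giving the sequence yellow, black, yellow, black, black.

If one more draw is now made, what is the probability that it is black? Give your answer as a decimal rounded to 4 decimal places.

0.6602

The likelihood of the observed sequence under each hypothesis: P(data | r = 1) = (1/5)(4/5)(1/5)(4/5)(4/5) = 0.02048; P(data | r = 2) = (2/5)(3/5)(2/5)(3/5)(3/5) = 0.03456; P(data | r = 4) = (4/5)(1/5)(4/5)(1/5)(1/5) = 0.00512.
The prior-weighted likelihoods are 3/7 · 0.02048 = 0.0087771, 3/7 · 0.03456 = 0.014811, 1/7 · 0.00512 = 0.00073143; with total 0.02432.
Normalising, the posterior is P(r = 1 | data) = 0.3609, P(r = 2 | data) = 0.60902, P(r = 4 | data) = 0.030075.
The predictive probability is P(black next | data) = (4/5)(0.3609) + (3/5)(0.60902) + (1/5)(0.030075) = 0.66015.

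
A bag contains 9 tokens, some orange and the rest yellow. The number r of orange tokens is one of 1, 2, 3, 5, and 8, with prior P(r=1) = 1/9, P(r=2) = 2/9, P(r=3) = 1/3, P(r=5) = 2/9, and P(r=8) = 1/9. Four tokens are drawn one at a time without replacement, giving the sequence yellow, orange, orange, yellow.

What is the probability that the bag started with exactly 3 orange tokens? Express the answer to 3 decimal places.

0.455

The likelihood of the observed sequence under each hypothesis: P(data | r = 1) = (8/9)(1/8)(0/7) = 0; P(data | r = 2) = (7/9)(2/8)(1/7)(6/6) = 1/36; P(data | r = 3) = (6/9)(3/8)(2/7)(5/6) = 5/84; P(data | r = 5) = (4/9)(5/8)(4/7)(3/6) = 5/63; P(data | r = 8) = (1/9)(8/8)(7/7)(0/6) = 0.
The prior-weighted likelihoods are 1/9 · 0 = 0, 2/9 · 1/36 = 1/162, 1/3 · 5/84 = 5/252, 2/9 · 5/63 = 10/567, 1/9 · 0 = 0; these sum to 11/252.
By Bayes' rule, P(r = 3 | data) = (5/252) / (11/252) = 5/11.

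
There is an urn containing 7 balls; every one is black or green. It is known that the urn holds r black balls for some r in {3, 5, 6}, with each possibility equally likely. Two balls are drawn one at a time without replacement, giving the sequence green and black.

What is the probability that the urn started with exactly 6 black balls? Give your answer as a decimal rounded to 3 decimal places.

0.214

The likelihood of the observed sequence under each hypothesis: P(data | r = 3) = (4/7)(3/6) = 2/7; P(data | r = 5) = (2/7)(5/6) = 5/21; P(data | r = 6) = (1/7)(6/6) = 1/7.
Weighting by the prior gives 1/3 · 2/7 = 2/21, 1/3 · 5/21 = 5/63, 1/3 · 1/7 = 1/21; these sum to 2/9.
So P(r = 6 | data) = (1/21) / (2/9) = 3/14.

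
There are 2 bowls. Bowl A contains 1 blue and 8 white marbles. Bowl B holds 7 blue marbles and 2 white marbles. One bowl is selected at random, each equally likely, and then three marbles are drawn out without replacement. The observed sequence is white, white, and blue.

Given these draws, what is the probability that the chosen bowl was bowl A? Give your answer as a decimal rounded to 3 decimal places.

For each hypothesis, P(data | H) works out to: P(data | bowl A) = (8/9)(7/8)(1/7) = 1/9; P(data | bowl B) = (2/9)(1/8)(7/7) = 1/36.
Multiplying each by its prior: 1/2 · 1/9 = 1/18, 1/2 · 1/36 = 1/72; summing to 5/72.
So P(bowl A | data) = (1/18) / (5/72) = 4/5.

0.800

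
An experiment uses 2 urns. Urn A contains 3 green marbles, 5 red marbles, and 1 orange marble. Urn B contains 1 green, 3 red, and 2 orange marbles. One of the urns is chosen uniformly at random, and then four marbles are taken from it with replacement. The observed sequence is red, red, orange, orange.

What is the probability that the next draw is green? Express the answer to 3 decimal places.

0.187

Under each hypothesis, the probability of the observed sequence is: P(data | urn A) = (5/9)(5/9)(1/9)(1/9) = 0.0038104; P(data | urn B) = (3/6)(3/6)(2/6)(2/6) = 0.027778.
The prior-weighted likelihoods are 1/2 · 0.0038104 = 0.0019052, 1/2 · 0.027778 = 0.013889; these sum to 0.015794.
Normalising, the posterior is P(urn A | data) = 0.12063, P(urn B | data) = 0.87937.
Averaging over the posterior, P(green next | data) = (1/3)(0.12063) + (1/6)(0.87937) = 0.18677.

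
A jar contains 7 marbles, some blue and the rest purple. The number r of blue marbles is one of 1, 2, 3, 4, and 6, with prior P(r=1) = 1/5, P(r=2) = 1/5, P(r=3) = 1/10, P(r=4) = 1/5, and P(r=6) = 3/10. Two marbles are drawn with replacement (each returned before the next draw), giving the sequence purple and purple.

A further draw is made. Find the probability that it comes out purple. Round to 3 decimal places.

For each hypothesis, P(data | H) works out to: P(data | r = 1) = (6/7)(6/7) = 36/49; P(data | r = 2) = (5/7)(5/7) = 25/49; P(data | r = 3) = (4/7)(4/7) = 16/49; P(data | r = 4) = (3/7)(3/7) = 9/49; P(data | r = 6) = (1/7)(1/7) = 1/49.
Weighting by the prior gives 1/5 · 36/49 = 36/245, 1/5 · 25/49 = 5/49, 1/10 · 16/49 = 8/245, 1/5 · 9/49 = 9/245, 3/10 · 1/49 = 3/490; with total 159/490.
Dividing through by the total gives posterior P(r = 1 | data) = 0.45283, P(r = 2 | data) = 0.31447, P(r = 3 | data) = 0.10063, P(r = 4 | data) = 0.11321, P(r = 6 | data) = 0.018868.
So P(purple next | data) = Σ P(purple next | H) P(H | data) = (6/7)(0.45283) + (5/7)(0.31447) + (4/7)(0.10063) + (3/7)(0.11321) + (1/7)(0.018868) = 0.72147.

0.721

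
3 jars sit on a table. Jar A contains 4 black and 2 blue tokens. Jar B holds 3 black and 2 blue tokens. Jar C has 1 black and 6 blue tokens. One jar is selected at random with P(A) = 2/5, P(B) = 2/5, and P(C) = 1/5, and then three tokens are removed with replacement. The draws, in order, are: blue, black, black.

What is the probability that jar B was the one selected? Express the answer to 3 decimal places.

0.479

Compute the likelihood of the observed sequence for each case: P(data | jar A) = (2/6)(4/6)(4/6) = 0.14815; P(data | jar B) = (2/5)(3/5)(3/5) = 0.144; P(data | jar C) = (6/7)(1/7)(1/7) = 0.017493.
The prior-weighted likelihoods are 2/5 · 0.14815 = 0.059259, 2/5 · 0.144 = 0.0576, 1/5 · 0.017493 = 0.0034985; with total 0.12036.
So P(jar B | data) = (0.0576) / (0.12036) = 0.47857.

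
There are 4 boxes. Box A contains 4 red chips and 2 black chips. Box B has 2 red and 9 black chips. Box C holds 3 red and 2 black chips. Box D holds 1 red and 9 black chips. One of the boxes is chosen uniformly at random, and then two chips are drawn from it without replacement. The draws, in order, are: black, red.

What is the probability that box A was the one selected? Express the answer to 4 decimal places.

Under each hypothesis, the probability of the observed sequence is: P(data | box A) = (2/6)(4/5) = 4/15; P(data | box B) = (9/11)(2/10) = 9/55; P(data | box C) = (2/5)(3/4) = 3/10; P(data | box D) = (9/10)(1/9) = 1/10.
Weighting by the prior gives 1/4 · 4/15 = 1/15, 1/4 · 9/55 = 9/220, 1/4 · 3/10 = 3/40, 1/4 · 1/10 = 1/40; with total 137/660.
By Bayes' rule, P(box A | data) = (1/15) / (137/660) = 44/137.

0.3212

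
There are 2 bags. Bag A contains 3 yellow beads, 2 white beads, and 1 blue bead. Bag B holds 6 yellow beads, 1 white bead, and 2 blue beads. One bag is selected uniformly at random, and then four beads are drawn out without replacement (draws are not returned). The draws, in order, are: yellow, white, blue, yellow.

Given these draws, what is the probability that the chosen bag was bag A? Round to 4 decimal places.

0.6269

Compute the likelihood of the observed sequence for each case: P(data | bag A) = (3/6)(2/5)(1/4)(2/3) = 0.033333; P(data | bag B) = (6/9)(1/8)(2/7)(5/6) = 0.019841.
Multiplying each by its prior: 1/2 · 0.033333 = 0.016667, 1/2 · 0.019841 = 0.0099206; summing to 0.026587.
Hence P(bag A | data) = (0.016667) / (0.026587) = 0.62687.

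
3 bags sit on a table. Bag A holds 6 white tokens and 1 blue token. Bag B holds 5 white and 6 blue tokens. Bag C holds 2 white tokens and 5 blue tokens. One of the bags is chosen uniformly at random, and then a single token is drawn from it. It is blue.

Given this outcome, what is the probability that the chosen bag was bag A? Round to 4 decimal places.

0.1019

Under each hypothesis, the probability of this draw is: P(data | bag A) = (1/7) = 1/7; P(data | bag B) = (6/11) = 6/11; P(data | bag C) = (5/7) = 5/7.
Multiplying each by its prior: 1/3 · 1/7 = 1/21, 1/3 · 6/11 = 2/11, 1/3 · 5/7 = 5/21; summing to 36/77.
By Bayes' rule, P(bag A | data) = (1/21) / (36/77) = 11/108.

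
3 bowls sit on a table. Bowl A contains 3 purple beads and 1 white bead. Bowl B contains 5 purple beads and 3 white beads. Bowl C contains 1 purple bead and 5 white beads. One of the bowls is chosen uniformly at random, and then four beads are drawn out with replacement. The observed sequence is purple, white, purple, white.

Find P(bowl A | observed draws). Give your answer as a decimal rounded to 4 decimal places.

0.3214

Compute the likelihood of the observed sequence for each case: P(data | bowl A) = (3/4)(1/4)(3/4)(1/4) = 0.035156; P(data | bowl B) = (5/8)(3/8)(5/8)(3/8) = 0.054932; P(data | bowl C) = (1/6)(5/6)(1/6)(5/6) = 0.01929.
Multiplying each by its prior: 1/3 · 0.035156 = 0.011719, 1/3 · 0.054932 = 0.018311, 1/3 · 0.01929 = 0.00643; summing to 0.036459.
Therefore the posterior P(bowl A | data) = (0.011719) / (0.036459) = 0.32142.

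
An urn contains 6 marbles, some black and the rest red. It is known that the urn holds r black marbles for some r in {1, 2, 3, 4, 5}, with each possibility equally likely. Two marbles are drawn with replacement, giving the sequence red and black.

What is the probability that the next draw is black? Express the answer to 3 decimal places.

The likelihood of the observed sequence under each hypothesis: P(data | r = 1) = (5/6)(1/6) = 5/36; P(data | r = 2) = (4/6)(2/6) = 2/9; P(data | r = 3) = (3/6)(3/6) = 1/4; P(data | r = 4) = (2/6)(4/6) = 2/9; P(data | r = 5) = (1/6)(5/6) = 5/36.
Multiplying each by its prior: 1/5 · 5/36 = 1/36, 1/5 · 2/9 = 2/45, 1/5 · 1/4 = 1/20, 1/5 · 2/9 = 2/45, 1/5 · 5/36 = 1/36; these sum to 7/36.
Dividing through by the total gives posterior P(r = 1 | data) = 1/7, P(r = 2 | data) = 8/35, P(r = 3 | data) = 9/35, P(r = 4 | data) = 8/35, P(r = 5 | data) = 1/7.
Averaging over the posterior, P(black next | data) = (1/6)(1/7) + (1/3)(8/35) + (1/2)(9/35) + (2/3)(8/35) + (5/6)(1/7) = 1/2.

0.500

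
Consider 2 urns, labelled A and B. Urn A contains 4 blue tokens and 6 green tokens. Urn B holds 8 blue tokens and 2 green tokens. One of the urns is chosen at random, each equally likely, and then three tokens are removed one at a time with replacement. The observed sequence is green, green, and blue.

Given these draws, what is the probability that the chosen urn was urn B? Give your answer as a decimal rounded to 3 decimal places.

The likelihood of the observed sequence under each hypothesis: P(data | urn A) = (6/10)(6/10)(4/10) = 18/125; P(data | urn B) = (2/10)(2/10)(8/10) = 4/125.
Multiplying each by its prior: 1/2 · 18/125 = 9/125, 1/2 · 4/125 = 2/125; with total 11/125.
So P(urn B | data) = (2/125) / (11/125) = 2/11.

0.182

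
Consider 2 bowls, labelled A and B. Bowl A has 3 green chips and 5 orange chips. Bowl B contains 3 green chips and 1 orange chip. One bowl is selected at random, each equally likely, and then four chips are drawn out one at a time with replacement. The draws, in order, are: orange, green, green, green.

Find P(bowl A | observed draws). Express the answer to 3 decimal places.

0.238

Under each hypothesis, the probability of the observed sequence is: P(data | bowl A) = (5/8)(3/8)(3/8)(3/8) = 0.032959; P(data | bowl B) = (1/4)(3/4)(3/4)(3/4) = 0.10547.
Weighting by the prior gives 1/2 · 0.032959 = 0.016479, 1/2 · 0.10547 = 0.052734; with total 0.069214.
Hence P(bowl A | data) = (0.016479) / (0.069214) = 0.2381.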